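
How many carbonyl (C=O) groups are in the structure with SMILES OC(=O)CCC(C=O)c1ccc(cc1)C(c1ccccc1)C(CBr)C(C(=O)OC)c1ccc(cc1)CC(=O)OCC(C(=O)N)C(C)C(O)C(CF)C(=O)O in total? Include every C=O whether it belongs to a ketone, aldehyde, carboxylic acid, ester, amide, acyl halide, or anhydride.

HOOC: carboxylic acid, 1 C=O (running total 1).
CH(CHO): aldehyde, 1 C=O (running total 2).
CH(COOCH3): ester, 1 C=O (running total 3).
CH2COOCH2: ester, 1 C=O (running total 4).
CH(CONH2): amide, 1 C=O (running total 5).
COOH: carboxylic acid, 1 C=O (running total 6).

6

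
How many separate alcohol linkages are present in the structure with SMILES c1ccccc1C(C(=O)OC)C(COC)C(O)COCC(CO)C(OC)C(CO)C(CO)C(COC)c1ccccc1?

C6H5– phenyl ring → arene.
pendant –COOCH3: carbonyl C bonded to C and –OCH3 → ester.
pendant –CH2OCH3: C–O–C linkage → ether.
–OH on an sp³ carbon → alcohol (secondary).
C–O–C with sp³ carbons on both sides and no adjacent C=O → ether.
pendant –CH2OH on an sp³ backbone C → alcohol.
pendant –OCH3: C–O–C with sp³ C, no adjacent C=O → ether.
pendant –CH2OH on an sp³ backbone C → alcohol.
pendant –CH2OH on an sp³ backbone C → alcohol.
pendant –CH2OCH3: C–O–C linkage → ether.
–C6H5 phenyl ring → arene.
Alcohol appears at: CH(OH), CH(CH2OH), CH(CH2OH), CH(CH2OH) → 4.

4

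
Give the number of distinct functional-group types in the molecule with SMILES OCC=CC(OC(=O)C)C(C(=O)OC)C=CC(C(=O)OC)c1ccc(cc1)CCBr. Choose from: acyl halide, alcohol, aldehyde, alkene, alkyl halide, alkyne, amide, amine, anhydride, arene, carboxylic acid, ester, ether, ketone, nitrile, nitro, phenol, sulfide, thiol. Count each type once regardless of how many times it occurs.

HO– on an sp³ carbon → alcohol.
C=C double bond → alkene.
pendant –OC(=O)CH3: an acyloxy group → ester.
pendant –COOCH3: carbonyl C bonded to C and –OCH3 → ester.
C=C double bond → alkene.
pendant –COOCH3: carbonyl C bonded to C and –OCH3 → ester.
para-disubstituted benzene ring → arene.
halogen on an sp³ carbon → alkyl halide.
Distinct types present: alcohol, alkene, alkyl halide, arene, ester.

5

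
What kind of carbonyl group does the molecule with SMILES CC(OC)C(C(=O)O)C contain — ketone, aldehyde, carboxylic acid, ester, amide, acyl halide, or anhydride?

The carbonyl is in the CH(COOH) segment: pendant –COOH: carbonyl C bonded to C and –OH → carboxylic acid.

carboxylic acid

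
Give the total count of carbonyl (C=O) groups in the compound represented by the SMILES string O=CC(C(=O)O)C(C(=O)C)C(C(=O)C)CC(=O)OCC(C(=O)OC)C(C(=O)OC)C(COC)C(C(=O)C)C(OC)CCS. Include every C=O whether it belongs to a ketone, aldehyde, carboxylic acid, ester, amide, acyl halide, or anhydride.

OHC: aldehyde, 1 C=O (running total 1).
CH(COOH): carboxylic acid, 1 C=O (running total 2).
CH(COCH3): ketone, 1 C=O (running total 3).
CH(COCH3): ketone, 1 C=O (running total 4).
CH2COOCH2: ester, 1 C=O (running total 5).
CH(COOCH3): ester, 1 C=O (running total 6).
CH(COOCH3): ester, 1 C=O (running total 7).
CH(COCH3): ketone, 1 C=O (running total 8).

8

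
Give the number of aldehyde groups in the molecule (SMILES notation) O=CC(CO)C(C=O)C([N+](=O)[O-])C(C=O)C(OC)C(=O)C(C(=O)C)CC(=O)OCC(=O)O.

3

Taking each segment in turn:
  OHC: terminal –CHO: carbonyl C bonded to H and C → aldehyde.
  CH(CH2OH): pendant –CH2OH on an sp³ backbone C → alcohol.
  CH(CHO): pendant –CHO: carbonyl C bonded to C and H → aldehyde.
  CH(NO2): –NO2 on an sp³ carbon → nitro (the N=O is not a carbonyl).
  CH(CHO): pendant –CHO: carbonyl C bonded to C and H → aldehyde.
  CH(OCH3): pendant –OCH3: C–O–C with sp³ C, no adjacent C=O → ether.
  CO: –C(=O)– with carbon on both sides → ketone.
  CH(COCH3): pendant –COCH3: carbonyl C bonded to two carbons → ketone.
  CH2COOCH2: –C(=O)–O–C with C on the carbonyl side → ester.
  COOH: –COOH: carbonyl C bonded to –OH and C → carboxylic acid (the –OH is not a separate alcohol).
Aldehyde appears at: OHC, CH(CHO), CH(CHO) → 3.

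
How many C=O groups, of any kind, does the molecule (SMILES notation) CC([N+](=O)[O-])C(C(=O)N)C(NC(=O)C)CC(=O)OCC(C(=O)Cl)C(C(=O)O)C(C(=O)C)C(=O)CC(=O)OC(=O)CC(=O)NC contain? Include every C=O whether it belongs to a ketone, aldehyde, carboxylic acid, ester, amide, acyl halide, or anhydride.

10

CH(CONH2): amide, 1 C=O (running total 1).
CH(NHCOCH3): amide, 1 C=O (running total 2).
CH2COOCH2: ester, 1 C=O (running total 3).
CH(COCl): acyl halide, 1 C=O (running total 4).
CH(COOH): carboxylic acid, 1 C=O (running total 5).
CH(COCH3): ketone, 1 C=O (running total 6).
CO: ketone, 1 C=O (running total 7).
CH2CO-O-COCH2: anhydride, 2 C=O (running total 9).
CONHCH3: amide, 1 C=O (running total 10).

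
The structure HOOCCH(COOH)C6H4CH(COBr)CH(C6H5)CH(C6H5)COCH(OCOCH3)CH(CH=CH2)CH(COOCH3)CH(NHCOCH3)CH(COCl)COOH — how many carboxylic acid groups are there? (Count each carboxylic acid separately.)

3

Taking each segment in turn:
  HOOC: –COOH: carbonyl C bonded to –OH and C → carboxylic acid (the –OH is not a separate alcohol).
  CH(COOH): pendant –COOH: carbonyl C bonded to C and –OH → carboxylic acid.
  C6H4: para-disubstituted benzene ring → arene.
  CH(COBr): pendant –C(=O)X: carbonyl C bonded to C and halogen → acyl halide.
  CH(C6H5): pendant –C6H5: benzene ring → arene.
  CH(C6H5): pendant –C6H5: benzene ring → arene.
  CO: –C(=O)– with carbon on both sides → ketone.
  CH(OCOCH3): pendant –OC(=O)CH3: an acyloxy group → ester.
  CH(CH=CH2): pendant –CH=CH2: C=C double bond → alkene.
  CH(COOCH3): pendant –COOCH3: carbonyl C bonded to C and –OCH3 → ester.
  CH(NHCOCH3): pendant –NHC(=O)CH3: N bonded to a carbonyl → amide (not amine).
  CH(COCl): pendant –C(=O)X: carbonyl C bonded to C and halogen → acyl halide.
  COOH: –COOH: carbonyl C bonded to –OH and C → carboxylic acid (the –OH is not a separate alcohol).
Carboxylic acid appears at: HOOC, CH(COOH), COOH → 3.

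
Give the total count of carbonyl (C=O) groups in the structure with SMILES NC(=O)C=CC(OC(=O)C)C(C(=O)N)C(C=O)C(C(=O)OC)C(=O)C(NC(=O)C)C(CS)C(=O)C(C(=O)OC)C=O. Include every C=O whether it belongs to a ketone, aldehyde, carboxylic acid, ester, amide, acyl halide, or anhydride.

10

H2NCO: amide, 1 C=O (running total 1).
CH(OCOCH3): ester, 1 C=O (running total 2).
CH(CONH2): amide, 1 C=O (running total 3).
CH(CHO): aldehyde, 1 C=O (running total 4).
CH(COOCH3): ester, 1 C=O (running total 5).
CO: ketone, 1 C=O (running total 6).
CH(NHCOCH3): amide, 1 C=O (running total 7).
CO: ketone, 1 C=O (running total 8).
CH(COOCH3): ester, 1 C=O (running total 9).
CHO: aldehyde, 1 C=O (running total 10).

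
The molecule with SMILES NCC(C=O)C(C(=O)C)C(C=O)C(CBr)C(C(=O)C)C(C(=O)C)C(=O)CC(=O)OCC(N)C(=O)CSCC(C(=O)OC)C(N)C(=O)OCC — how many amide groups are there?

–NH2 on an sp³ carbon with no adjacent C=O → amine.
pendant –CHO: carbonyl C bonded to C and H → aldehyde.
pendant –COCH3: carbonyl C bonded to two carbons → ketone.
pendant –CHO: carbonyl C bonded to C and H → aldehyde.
pendant –CH2X: halogen on sp³ carbon → alkyl halide.
pendant –COCH3: carbonyl C bonded to two carbons → ketone.
pendant –COCH3: carbonyl C bonded to two carbons → ketone.
–C(=O)– with carbon on both sides → ketone.
–C(=O)–O–C with C on the carbonyl side → ester.
–NH2 on an sp³ carbon with no adjacent C=O → amine.
–C(=O)– with carbon on both sides → ketone.
C–S–C linkage → sulfide (thioether).
pendant –COOCH3: carbonyl C bonded to C and –OCH3 → ester.
–NH2 on an sp³ carbon with no adjacent C=O → amine.
–C(=O)OCH2CH3: carbonyl C bonded to C and to –OEt → ester.
No segment is a amide: H2NCH2 is amine, not amide; CH(NH2) is amine, not amide; CH(NH2) is amine, not amide. → 0.

0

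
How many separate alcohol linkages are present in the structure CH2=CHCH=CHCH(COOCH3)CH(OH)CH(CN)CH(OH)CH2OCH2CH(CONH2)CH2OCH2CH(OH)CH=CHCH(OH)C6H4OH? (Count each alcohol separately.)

4

Reading the structure from left to right:
  CH2=CH: C=C double bond → alkene.
  CH=CH: C=C double bond → alkene.
  CH(COOCH3): pendant –COOCH3: carbonyl C bonded to C and –OCH3 → ester.
  CH(OH): –OH on an sp³ carbon → alcohol (secondary).
  CH(CN): pendant –C≡N: nitrile.
  CH(OH): –OH on an sp³ carbon → alcohol (secondary).
  CH2OCH2: C–O–C with sp³ carbons on both sides and no adjacent C=O → ether.
  CH(CONH2): pendant –CONH2: carbonyl C bonded to C and N → amide.
  CH2OCH2: C–O–C with sp³ carbons on both sides and no adjacent C=O → ether.
  CH(OH): –OH on an sp³ carbon → alcohol (secondary).
  CH=CH: C=C double bond → alkene.
  CH(OH): –OH on an sp³ carbon → alcohol (secondary).
  C6H4OH: –OH attached directly to an aromatic ring → phenol (not alcohol); the ring itself is an arene.
Alcohol appears at: CH(OH), CH(OH), CH(OH), CH(OH) → 4.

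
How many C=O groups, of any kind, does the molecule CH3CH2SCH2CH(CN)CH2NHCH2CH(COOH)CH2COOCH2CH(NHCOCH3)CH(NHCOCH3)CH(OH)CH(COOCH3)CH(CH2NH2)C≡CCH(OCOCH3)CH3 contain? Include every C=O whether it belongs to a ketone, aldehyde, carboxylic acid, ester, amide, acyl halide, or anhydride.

CH(COOH): carboxylic acid, 1 C=O (running total 1).
CH2COOCH2: ester, 1 C=O (running total 2).
CH(NHCOCH3): amide, 1 C=O (running total 3).
CH(NHCOCH3): amide, 1 C=O (running total 4).
CH(COOCH3): ester, 1 C=O (running total 5).
CH(OCOCH3): ester, 1 C=O (running total 6).

6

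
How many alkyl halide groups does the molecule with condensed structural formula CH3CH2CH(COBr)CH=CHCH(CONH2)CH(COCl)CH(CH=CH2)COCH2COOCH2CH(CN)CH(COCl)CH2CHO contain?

pendant –C(=O)X: carbonyl C bonded to C and halogen → acyl halide.
C=C double bond → alkene.
pendant –CONH2: carbonyl C bonded to C and N → amide.
pendant –C(=O)X: carbonyl C bonded to C and halogen → acyl halide.
pendant –CH=CH2: C=C double bond → alkene.
–C(=O)– with carbon on both sides → ketone.
–C(=O)–O–C with C on the carbonyl side → ester.
pendant –C≡N: nitrile.
pendant –C(=O)X: carbonyl C bonded to C and halogen → acyl halide.
terminal –CHO: carbonyl C bonded to H and C → aldehyde.
No segment is a alkyl halide: CH(COBr) is acyl halide, not alkyl halide; CH(COCl) is acyl halide, not alkyl halide; CH(COCl) is acyl halide, not alkyl halide. → 0.

0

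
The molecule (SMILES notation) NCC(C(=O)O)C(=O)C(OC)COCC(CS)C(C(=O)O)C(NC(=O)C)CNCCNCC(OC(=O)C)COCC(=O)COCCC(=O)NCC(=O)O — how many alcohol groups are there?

0

Working along the chain:
  H2NCH2: –NH2 on an sp³ carbon with no adjacent C=O → amine.
  CH(COOH): pendant –COOH: carbonyl C bonded to C and –OH → carboxylic acid.
  CO: –C(=O)– with carbon on both sides → ketone.
  CH(OCH3): pendant –OCH3: C–O–C with sp³ C, no adjacent C=O → ether.
  CH2OCH2: C–O–C with sp³ carbons on both sides and no adjacent C=O → ether.
  CH(CH2SH): pendant –CH2SH → thiol.
  CH(COOH): pendant –COOH: carbonyl C bonded to C and –OH → carboxylic acid.
  CH(NHCOCH3): pendant –NHC(=O)CH3: N bonded to a carbonyl → amide (not amine).
  CH2NHCH2: C–N–C with sp³ carbons and no adjacent C=O → amine (secondary).
  CH2NHCH2: C–N–C with sp³ carbons and no adjacent C=O → amine (secondary).
  CH(OCOCH3): pendant –OC(=O)CH3: an acyloxy group → ester.
  CH2OCH2: C–O–C with sp³ carbons on both sides and no adjacent C=O → ether.
  CO: –C(=O)– with carbon on both sides → ketone.
  CH2OCH2: C–O–C with sp³ carbons on both sides and no adjacent C=O → ether.
  CH2CONHCH2: –C(=O)–N– linkage → amide (the N is not an amine).
  COOH: –COOH: carbonyl C bonded to –OH and C → carboxylic acid (the –OH is not a separate alcohol).
No segment is a alcohol: CH(COOH) is carboxylic acid, not alcohol; CO is ketone, not alcohol; CH(OCH3) is ether, not alcohol. → 0.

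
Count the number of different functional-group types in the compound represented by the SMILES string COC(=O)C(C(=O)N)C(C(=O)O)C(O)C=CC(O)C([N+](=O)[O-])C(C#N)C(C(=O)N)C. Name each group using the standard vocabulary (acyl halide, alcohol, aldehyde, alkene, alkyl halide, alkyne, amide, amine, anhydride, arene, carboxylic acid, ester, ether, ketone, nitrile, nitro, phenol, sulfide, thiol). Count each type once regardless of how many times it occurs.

Taking each segment in turn:
  CH3OOC: CH3O–C(=O)–: carbonyl C bonded to C and to –OCH3 → ester (not ketone + ether).
  CH(CONH2): pendant –CONH2: carbonyl C bonded to C and N → amide.
  CH(COOH): pendant –COOH: carbonyl C bonded to C and –OH → carboxylic acid.
  CH(OH): –OH on an sp³ carbon → alcohol (secondary).
  CH=CH: C=C double bond → alkene.
  CH(OH): –OH on an sp³ carbon → alcohol (secondary).
  CH(NO2): –NO2 on an sp³ carbon → nitro (the N=O is not a carbonyl).
  CH(CN): pendant –C≡N: nitrile.
  CH(CONH2): pendant –CONH2: carbonyl C bonded to C and N → amide.
Distinct types present: alcohol, alkene, amide, carboxylic acid, ester, nitrile, nitro.

7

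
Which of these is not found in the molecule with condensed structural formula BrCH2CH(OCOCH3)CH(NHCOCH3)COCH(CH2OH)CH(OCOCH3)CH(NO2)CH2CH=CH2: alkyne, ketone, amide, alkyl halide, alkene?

alkyne

alkene: present (CH=CH2 — C=C double bond → alkene).
amide: present (CH(NHCOCH3) — pendant –NHC(=O)CH3: N bonded to a carbonyl → amide (not amine)).
alkyl halide: present (BrCH2 — halogen on an sp³ carbon → alkyl halide).
ketone: present (CO — –C(=O)– with carbon on both sides → ketone).
alkyne: no segment matches this pattern.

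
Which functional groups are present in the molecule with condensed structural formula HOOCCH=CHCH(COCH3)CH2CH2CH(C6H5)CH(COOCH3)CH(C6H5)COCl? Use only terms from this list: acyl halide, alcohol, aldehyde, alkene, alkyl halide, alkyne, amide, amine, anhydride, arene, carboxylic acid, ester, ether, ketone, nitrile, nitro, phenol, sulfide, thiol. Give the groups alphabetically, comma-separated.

acyl halide, alkene, arene, carboxylic acid, ester, ketone

–COOH: carbonyl C bonded to –OH and C → carboxylic acid (the –OH is not a separate alcohol).
C=C double bond → alkene.
pendant –COCH3: carbonyl C bonded to two carbons → ketone.
pendant –C6H5: benzene ring → arene.
pendant –COOCH3: carbonyl C bonded to C and –OCH3 → ester.
pendant –C6H5: benzene ring → arene.
–C(=O)Cl: carbonyl C bonded to C and to a halogen → acyl halide (not alkyl halide).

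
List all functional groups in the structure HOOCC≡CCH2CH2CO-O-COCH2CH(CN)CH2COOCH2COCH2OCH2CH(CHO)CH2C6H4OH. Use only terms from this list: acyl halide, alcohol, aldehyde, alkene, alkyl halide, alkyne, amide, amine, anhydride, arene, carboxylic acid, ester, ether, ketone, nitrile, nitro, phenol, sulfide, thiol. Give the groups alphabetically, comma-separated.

aldehyde, alkyne, anhydride, arene, carboxylic acid, ester, ether, ketone, nitrile, phenol

Taking each segment in turn:
  HOOC: –COOH: carbonyl C bonded to –OH and C → carboxylic acid (the –OH is not a separate alcohol).
  C≡C: C≡C triple bond → alkyne.
  CH2CO-O-COCH2: two acyl groups sharing one oxygen, –C(=O)–O–C(=O)– → anhydride.
  CH(CN): pendant –C≡N: nitrile.
  CH2COOCH2: –C(=O)–O–C with C on the carbonyl side → ester.
  CO: –C(=O)– with carbon on both sides → ketone.
  CH2OCH2: C–O–C with sp³ carbons on both sides and no adjacent C=O → ether.
  CH(CHO): pendant –CHO: carbonyl C bonded to C and H → aldehyde.
  C6H4OH: –OH attached directly to an aromatic ring → phenol (not alcohol); the ring itself is an arene.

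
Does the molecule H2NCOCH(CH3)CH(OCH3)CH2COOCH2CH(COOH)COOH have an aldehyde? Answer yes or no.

no

–C(=O)NH2: carbonyl C bonded to C and to N → amide (the N is not a separate amine).
pendant –OCH3: C–O–C with sp³ C, no adjacent C=O → ether.
–C(=O)–O–C with C on the carbonyl side → ester.
pendant –COOH: carbonyl C bonded to C and –OH → carboxylic acid.
–COOH: carbonyl C bonded to –OH and C → carboxylic acid (the –OH is not a separate alcohol).
In each of CH(COOH) and COOH, the carbonyl carbon bears –OH, not –H, so it is a carboxylic acid.
The groups actually present are: amide, carboxylic acid, ester, ether.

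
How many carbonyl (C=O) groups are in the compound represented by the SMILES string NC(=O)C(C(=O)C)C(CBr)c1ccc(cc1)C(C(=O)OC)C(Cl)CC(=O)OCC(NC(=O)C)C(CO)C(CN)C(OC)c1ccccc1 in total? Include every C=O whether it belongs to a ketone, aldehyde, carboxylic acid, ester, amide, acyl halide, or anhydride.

H2NCO: amide, 1 C=O (running total 1).
CH(COCH3): ketone, 1 C=O (running total 2).
CH(COOCH3): ester, 1 C=O (running total 3).
CH2COOCH2: ester, 1 C=O (running total 4).
CH(NHCOCH3): amide, 1 C=O (running total 5).

5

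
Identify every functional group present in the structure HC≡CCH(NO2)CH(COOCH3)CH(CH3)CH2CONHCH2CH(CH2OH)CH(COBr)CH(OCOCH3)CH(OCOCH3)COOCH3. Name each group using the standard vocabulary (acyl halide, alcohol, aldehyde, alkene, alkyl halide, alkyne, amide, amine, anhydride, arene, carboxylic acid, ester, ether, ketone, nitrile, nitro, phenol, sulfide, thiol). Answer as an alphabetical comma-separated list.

C≡C triple bond → alkyne.
–NO2 on an sp³ carbon → nitro (the N=O is not a carbonyl).
pendant –COOCH3: carbonyl C bonded to C and –OCH3 → ester.
–C(=O)–N– linkage → amide (the N is not an amine).
pendant –CH2OH on an sp³ backbone C → alcohol.
pendant –C(=O)X: carbonyl C bonded to C and halogen → acyl halide.
pendant –OC(=O)CH3: an acyloxy group → ester.
pendant –OC(=O)CH3: an acyloxy group → ester.
–C(=O)OCH3: carbonyl C bonded to C and to –OCH3 → ester (not ketone + ether).

acyl halide, alcohol, alkyne, amide, ester, nitro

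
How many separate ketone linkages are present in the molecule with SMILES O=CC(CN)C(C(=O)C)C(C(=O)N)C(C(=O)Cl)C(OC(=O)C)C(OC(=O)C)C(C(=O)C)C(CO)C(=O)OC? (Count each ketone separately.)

2

Taking each segment in turn:
  OHC: terminal –CHO: carbonyl C bonded to H and C → aldehyde.
  CH(CH2NH2): pendant –CH2NH2: N on sp³ C, no adjacent C=O → amine.
  CH(COCH3): pendant –COCH3: carbonyl C bonded to two carbons → ketone.
  CH(CONH2): pendant –CONH2: carbonyl C bonded to C and N → amide.
  CH(COCl): pendant –C(=O)X: carbonyl C bonded to C and halogen → acyl halide.
  CH(OCOCH3): pendant –OC(=O)CH3: an acyloxy group → ester.
  CH(OCOCH3): pendant –OC(=O)CH3: an acyloxy group → ester.
  CH(COCH3): pendant –COCH3: carbonyl C bonded to two carbons → ketone.
  CH(CH2OH): pendant –CH2OH on an sp³ backbone C → alcohol.
  COOCH3: –C(=O)OCH3: carbonyl C bonded to C and to –OCH3 → ester (not ketone + ether).
Ketone appears at: CH(COCH3), CH(COCH3) → 2.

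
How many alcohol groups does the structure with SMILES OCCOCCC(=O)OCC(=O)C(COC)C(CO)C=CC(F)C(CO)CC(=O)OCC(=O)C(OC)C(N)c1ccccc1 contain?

Reading the structure from left to right:
  HOCH2: HO– on an sp³ carbon → alcohol.
  CH2OCH2: C–O–C with sp³ carbons on both sides and no adjacent C=O → ether.
  CH2COOCH2: –C(=O)–O–C with C on the carbonyl side → ester.
  CO: –C(=O)– with carbon on both sides → ketone.
  CH(CH2OCH3): pendant –CH2OCH3: C–O–C linkage → ether.
  CH(CH2OH): pendant –CH2OH on an sp³ backbone C → alcohol.
  CH=CH: C=C double bond → alkene.
  CH(F): halogen on an sp³ carbon → alkyl halide.
  CH(CH2OH): pendant –CH2OH on an sp³ backbone C → alcohol.
  CH2COOCH2: –C(=O)–O–C with C on the carbonyl side → ester.
  CO: –C(=O)– with carbon on both sides → ketone.
  CH(OCH3): pendant –OCH3: C–O–C with sp³ C, no adjacent C=O → ether.
  CH(NH2): –NH2 on an sp³ carbon with no adjacent C=O → amine.
  C6H5: –C6H5 phenyl ring → arene.
Alcohol appears at: HOCH2, CH(CH2OH), CH(CH2OH) → 3.

3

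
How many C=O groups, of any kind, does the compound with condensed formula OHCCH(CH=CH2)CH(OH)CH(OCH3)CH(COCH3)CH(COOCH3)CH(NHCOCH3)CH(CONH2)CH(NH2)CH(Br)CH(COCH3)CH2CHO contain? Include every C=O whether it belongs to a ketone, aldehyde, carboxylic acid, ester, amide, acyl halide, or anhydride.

7

OHC: aldehyde, 1 C=O (running total 1).
CH(COCH3): ketone, 1 C=O (running total 2).
CH(COOCH3): ester, 1 C=O (running total 3).
CH(NHCOCH3): amide, 1 C=O (running total 4).
CH(CONH2): amide, 1 C=O (running total 5).
CH(COCH3): ketone, 1 C=O (running total 6).
CHO: aldehyde, 1 C=O (running total 7).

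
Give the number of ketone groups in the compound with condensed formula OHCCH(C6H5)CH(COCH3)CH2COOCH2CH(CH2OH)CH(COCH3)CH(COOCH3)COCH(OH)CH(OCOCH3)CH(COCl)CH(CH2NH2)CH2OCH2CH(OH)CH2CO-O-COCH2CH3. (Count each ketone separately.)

terminal –CHO: carbonyl C bonded to H and C → aldehyde.
pendant –C6H5: benzene ring → arene.
pendant –COCH3: carbonyl C bonded to two carbons → ketone.
–C(=O)–O–C with C on the carbonyl side → ester.
pendant –CH2OH on an sp³ backbone C → alcohol.
pendant –COCH3: carbonyl C bonded to two carbons → ketone.
pendant –COOCH3: carbonyl C bonded to C and –OCH3 → ester.
–C(=O)– with carbon on both sides → ketone.
–OH on an sp³ carbon → alcohol (secondary).
pendant –OC(=O)CH3: an acyloxy group → ester.
pendant –C(=O)X: carbonyl C bonded to C and halogen → acyl halide.
pendant –CH2NH2: N on sp³ C, no adjacent C=O → amine.
C–O–C with sp³ carbons on both sides and no adjacent C=O → ether.
–OH on an sp³ carbon → alcohol (secondary).
two acyl groups sharing one oxygen, –C(=O)–O–C(=O)– → anhydride.
Ketone appears at: CH(COCH3), CH(COCH3), CO → 3.

3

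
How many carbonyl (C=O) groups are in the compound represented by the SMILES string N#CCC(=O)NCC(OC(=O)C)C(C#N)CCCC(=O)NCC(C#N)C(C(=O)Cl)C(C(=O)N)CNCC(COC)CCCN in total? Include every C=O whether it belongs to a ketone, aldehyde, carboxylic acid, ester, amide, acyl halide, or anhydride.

CH2CONHCH2: amide, 1 C=O (running total 1).
CH(OCOCH3): ester, 1 C=O (running total 2).
CH2CONHCH2: amide, 1 C=O (running total 3).
CH(COCl): acyl halide, 1 C=O (running total 4).
CH(CONH2): amide, 1 C=O (running total 5).

5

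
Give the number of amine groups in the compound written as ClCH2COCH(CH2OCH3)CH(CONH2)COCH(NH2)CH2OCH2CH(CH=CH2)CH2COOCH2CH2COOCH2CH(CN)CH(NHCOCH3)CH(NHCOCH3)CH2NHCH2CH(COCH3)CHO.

Taking each segment in turn:
  ClCH2: halogen on an sp³ carbon → alkyl halide.
  CO: –C(=O)– with carbon on both sides → ketone.
  CH(CH2OCH3): pendant –CH2OCH3: C–O–C linkage → ether.
  CH(CONH2): pendant –CONH2: carbonyl C bonded to C and N → amide.
  CO: –C(=O)– with carbon on both sides → ketone.
  CH(NH2): –NH2 on an sp³ carbon with no adjacent C=O → amine.
  CH2OCH2: C–O–C with sp³ carbons on both sides and no adjacent C=O → ether.
  CH(CH=CH2): pendant –CH=CH2: C=C double bond → alkene.
  CH2COOCH2: –C(=O)–O–C with C on the carbonyl side → ester.
  CH2COOCH2: –C(=O)–O–C with C on the carbonyl side → ester.
  CH(CN): pendant –C≡N: nitrile.
  CH(NHCOCH3): pendant –NHC(=O)CH3: N bonded to a carbonyl → amide (not amine).
  CH(NHCOCH3): pendant –NHC(=O)CH3: N bonded to a carbonyl → amide (not amine).
  CH2NHCH2: C–N–C with sp³ carbons and no adjacent C=O → amine (secondary).
  CH(COCH3): pendant –COCH3: carbonyl C bonded to two carbons → ketone.
  CHO: terminal –CHO: carbonyl C bonded to H and C → aldehyde.
Amine appears at: CH(NH2), CH2NHCH2 → 2.

2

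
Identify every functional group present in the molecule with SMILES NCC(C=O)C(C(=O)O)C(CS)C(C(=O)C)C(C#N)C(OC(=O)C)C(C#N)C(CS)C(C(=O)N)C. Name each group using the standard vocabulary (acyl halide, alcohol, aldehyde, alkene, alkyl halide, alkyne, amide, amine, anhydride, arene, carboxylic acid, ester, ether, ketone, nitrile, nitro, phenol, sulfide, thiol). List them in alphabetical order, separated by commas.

–NH2 on an sp³ carbon with no adjacent C=O → amine.
pendant –CHO: carbonyl C bonded to C and H → aldehyde.
pendant –COOH: carbonyl C bonded to C and –OH → carboxylic acid.
pendant –CH2SH → thiol.
pendant –COCH3: carbonyl C bonded to two carbons → ketone.
pendant –C≡N: nitrile.
pendant –OC(=O)CH3: an acyloxy group → ester.
pendant –C≡N: nitrile.
pendant –CH2SH → thiol.
pendant –CONH2: carbonyl C bonded to C and N → amide.

aldehyde, amide, amine, carboxylic acid, ester, ketone, nitrile, thiol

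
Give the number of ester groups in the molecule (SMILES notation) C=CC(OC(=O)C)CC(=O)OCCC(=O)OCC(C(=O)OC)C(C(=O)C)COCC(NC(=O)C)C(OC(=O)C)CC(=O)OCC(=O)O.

6

Taking each segment in turn:
  CH2=CH: C=C double bond → alkene.
  CH(OCOCH3): pendant –OC(=O)CH3: an acyloxy group → ester.
  CH2COOCH2: –C(=O)–O–C with C on the carbonyl side → ester.
  CH2COOCH2: –C(=O)–O–C with C on the carbonyl side → ester.
  CH(COOCH3): pendant –COOCH3: carbonyl C bonded to C and –OCH3 → ester.
  CH(COCH3): pendant –COCH3: carbonyl C bonded to two carbons → ketone.
  CH2OCH2: C–O–C with sp³ carbons on both sides and no adjacent C=O → ether.
  CH(NHCOCH3): pendant –NHC(=O)CH3: N bonded to a carbonyl → amide (not amine).
  CH(OCOCH3): pendant –OC(=O)CH3: an acyloxy group → ester.
  CH2COOCH2: –C(=O)–O–C with C on the carbonyl side → ester.
  COOH: –COOH: carbonyl C bonded to –OH and C → carboxylic acid (the –OH is not a separate alcohol).
Ester appears at: CH(OCOCH3), CH2COOCH2, CH2COOCH2, CH(COOCH3), CH(OCOCH3), CH2COOCH2 → 6.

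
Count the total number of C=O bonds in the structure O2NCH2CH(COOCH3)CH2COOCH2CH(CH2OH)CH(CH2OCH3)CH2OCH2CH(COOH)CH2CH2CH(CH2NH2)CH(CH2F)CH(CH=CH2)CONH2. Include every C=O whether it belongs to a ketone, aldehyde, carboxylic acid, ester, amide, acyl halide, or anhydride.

4

CH(COOCH3): ester, 1 C=O (running total 1).
CH2COOCH2: ester, 1 C=O (running total 2).
CH(COOH): carboxylic acid, 1 C=O (running total 3).
CONH2: amide, 1 C=O (running total 4).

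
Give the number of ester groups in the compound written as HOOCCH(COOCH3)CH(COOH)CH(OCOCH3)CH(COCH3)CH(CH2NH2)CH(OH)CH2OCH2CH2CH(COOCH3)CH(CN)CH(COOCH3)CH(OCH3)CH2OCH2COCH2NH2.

4

–COOH: carbonyl C bonded to –OH and C → carboxylic acid (the –OH is not a separate alcohol).
pendant –COOCH3: carbonyl C bonded to C and –OCH3 → ester.
pendant –COOH: carbonyl C bonded to C and –OH → carboxylic acid.
pendant –OC(=O)CH3: an acyloxy group → ester.
pendant –COCH3: carbonyl C bonded to two carbons → ketone.
pendant –CH2NH2: N on sp³ C, no adjacent C=O → amine.
–OH on an sp³ carbon → alcohol (secondary).
C–O–C with sp³ carbons on both sides and no adjacent C=O → ether.
pendant –COOCH3: carbonyl C bonded to C and –OCH3 → ester.
pendant –C≡N: nitrile.
pendant –COOCH3: carbonyl C bonded to C and –OCH3 → ester.
pendant –OCH3: C–O–C with sp³ C, no adjacent C=O → ether.
C–O–C with sp³ carbons on both sides and no adjacent C=O → ether.
–C(=O)– with carbon on both sides → ketone.
–NH2 on an sp³ carbon with no adjacent C=O → amine.
Ester appears at: CH(COOCH3), CH(OCOCH3), CH(COOCH3), CH(COOCH3) → 4.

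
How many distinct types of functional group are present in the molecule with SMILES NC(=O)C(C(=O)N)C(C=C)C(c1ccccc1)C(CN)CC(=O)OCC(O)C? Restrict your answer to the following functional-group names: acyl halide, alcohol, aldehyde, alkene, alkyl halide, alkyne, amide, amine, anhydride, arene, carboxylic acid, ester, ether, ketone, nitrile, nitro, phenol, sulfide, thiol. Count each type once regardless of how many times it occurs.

6

–C(=O)NH2: carbonyl C bonded to C and to N → amide (the N is not a separate amine).
pendant –CONH2: carbonyl C bonded to C and N → amide.
pendant –CH=CH2: C=C double bond → alkene.
pendant –C6H5: benzene ring → arene.
pendant –CH2NH2: N on sp³ C, no adjacent C=O → amine.
–C(=O)–O–C with C on the carbonyl side → ester.
–OH on an sp³ carbon → alcohol (secondary).
Distinct types present: alcohol, alkene, amide, amine, arene, ester.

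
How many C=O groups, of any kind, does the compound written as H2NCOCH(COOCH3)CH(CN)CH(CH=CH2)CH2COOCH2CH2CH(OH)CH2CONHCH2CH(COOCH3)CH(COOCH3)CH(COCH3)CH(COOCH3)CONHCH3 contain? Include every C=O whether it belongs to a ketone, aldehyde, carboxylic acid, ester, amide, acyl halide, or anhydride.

9

H2NCO: amide, 1 C=O (running total 1).
CH(COOCH3): ester, 1 C=O (running total 2).
CH2COOCH2: ester, 1 C=O (running total 3).
CH2CONHCH2: amide, 1 C=O (running total 4).
CH(COOCH3): ester, 1 C=O (running total 5).
CH(COOCH3): ester, 1 C=O (running total 6).
CH(COCH3): ketone, 1 C=O (running total 7).
CH(COOCH3): ester, 1 C=O (running total 8).
CONHCH3: amide, 1 C=O (running total 9).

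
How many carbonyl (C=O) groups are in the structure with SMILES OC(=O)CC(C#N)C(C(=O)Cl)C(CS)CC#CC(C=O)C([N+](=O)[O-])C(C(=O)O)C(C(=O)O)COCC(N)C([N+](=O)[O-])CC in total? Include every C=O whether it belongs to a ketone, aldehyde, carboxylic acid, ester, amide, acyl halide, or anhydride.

5

HOOC: carboxylic acid, 1 C=O (running total 1).
CH(COCl): acyl halide, 1 C=O (running total 2).
CH(CHO): aldehyde, 1 C=O (running total 3).
CH(COOH): carboxylic acid, 1 C=O (running total 4).
CH(COOH): carboxylic acid, 1 C=O (running total 5).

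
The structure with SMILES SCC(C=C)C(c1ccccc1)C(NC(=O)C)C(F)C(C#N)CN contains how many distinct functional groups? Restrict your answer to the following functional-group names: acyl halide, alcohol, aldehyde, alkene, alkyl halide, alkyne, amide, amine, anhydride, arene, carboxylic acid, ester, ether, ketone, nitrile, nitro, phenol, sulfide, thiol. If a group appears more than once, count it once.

–SH on an sp³ carbon → thiol.
pendant –CH=CH2: C=C double bond → alkene.
pendant –C6H5: benzene ring → arene.
pendant –NHC(=O)CH3: N bonded to a carbonyl → amide (not amine).
halogen on an sp³ carbon → alkyl halide.
pendant –C≡N: nitrile.
–NH2 on an sp³ carbon with no adjacent C=O → amine.
Distinct types present: alkene, alkyl halide, amide, amine, arene, nitrile, thiol.

7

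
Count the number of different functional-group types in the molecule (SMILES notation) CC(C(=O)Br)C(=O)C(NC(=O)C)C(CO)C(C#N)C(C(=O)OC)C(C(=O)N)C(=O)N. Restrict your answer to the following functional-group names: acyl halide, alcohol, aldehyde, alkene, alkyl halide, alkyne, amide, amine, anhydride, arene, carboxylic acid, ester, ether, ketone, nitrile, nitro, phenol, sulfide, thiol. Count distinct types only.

Reading the structure from left to right:
  CH(COBr): pendant –C(=O)X: carbonyl C bonded to C and halogen → acyl halide.
  CO: –C(=O)– with carbon on both sides → ketone.
  CH(NHCOCH3): pendant –NHC(=O)CH3: N bonded to a carbonyl → amide (not amine).
  CH(CH2OH): pendant –CH2OH on an sp³ backbone C → alcohol.
  CH(CN): pendant –C≡N: nitrile.
  CH(COOCH3): pendant –COOCH3: carbonyl C bonded to C and –OCH3 → ester.
  CH(CONH2): pendant –CONH2: carbonyl C bonded to C and N → amide.
  CONH2: –C(=O)NH2: carbonyl C bonded to C and to N → amide (the N is not a separate amine).
Distinct types present: acyl halide, alcohol, amide, ester, ketone, nitrile.

6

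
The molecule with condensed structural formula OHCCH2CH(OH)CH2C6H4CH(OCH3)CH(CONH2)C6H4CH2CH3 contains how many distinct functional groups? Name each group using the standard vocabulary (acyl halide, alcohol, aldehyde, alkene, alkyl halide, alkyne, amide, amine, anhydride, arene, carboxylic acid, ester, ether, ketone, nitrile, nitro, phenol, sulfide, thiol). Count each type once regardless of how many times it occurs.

5

Working along the chain:
  OHC: terminal –CHO: carbonyl C bonded to H and C → aldehyde.
  CH(OH): –OH on an sp³ carbon → alcohol (secondary).
  C6H4: para-disubstituted benzene ring → arene.
  CH(OCH3): pendant –OCH3: C–O–C with sp³ C, no adjacent C=O → ether.
  CH(CONH2): pendant –CONH2: carbonyl C bonded to C and N → amide.
  C6H4: para-disubstituted benzene ring → arene.
Distinct types present: alcohol, aldehyde, amide, arene, ether.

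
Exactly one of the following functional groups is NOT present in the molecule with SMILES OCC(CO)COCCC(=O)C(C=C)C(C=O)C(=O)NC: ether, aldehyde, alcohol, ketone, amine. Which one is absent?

ether: present (CH2OCH2 — C–O–C with sp³ carbons on both sides and no adjacent C=O → ether).
ketone: present (CO — –C(=O)– with carbon on both sides → ketone).
alcohol: present (HOCH2 — HO– on an sp³ carbon → alcohol).
aldehyde: present (CH(CHO) — pendant –CHO: carbonyl C bonded to C and H → aldehyde).
amine: absent. In CONHCH3, the nitrogen is bonded directly to a carbonyl carbon, making it part of an amide, not a free amine.

amine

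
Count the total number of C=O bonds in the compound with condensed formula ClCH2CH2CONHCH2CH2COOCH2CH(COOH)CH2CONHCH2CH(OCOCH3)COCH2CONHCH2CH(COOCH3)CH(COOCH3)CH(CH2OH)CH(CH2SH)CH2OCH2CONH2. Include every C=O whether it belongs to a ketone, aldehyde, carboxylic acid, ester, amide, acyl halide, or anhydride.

10

CH2CONHCH2: amide, 1 C=O (running total 1).
CH2COOCH2: ester, 1 C=O (running total 2).
CH(COOH): carboxylic acid, 1 C=O (running total 3).
CH2CONHCH2: amide, 1 C=O (running total 4).
CH(OCOCH3): ester, 1 C=O (running total 5).
CO: ketone, 1 C=O (running total 6).
CH2CONHCH2: amide, 1 C=O (running total 7).
CH(COOCH3): ester, 1 C=O (running total 8).
CH(COOCH3): ester, 1 C=O (running total 9).
CONH2: amide, 1 C=O (running total 10).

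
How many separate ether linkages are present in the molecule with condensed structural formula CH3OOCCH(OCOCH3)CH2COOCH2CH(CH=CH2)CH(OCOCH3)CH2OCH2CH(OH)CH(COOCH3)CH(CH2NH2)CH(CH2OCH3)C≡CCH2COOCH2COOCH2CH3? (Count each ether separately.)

2

CH3O–C(=O)–: carbonyl C bonded to C and to –OCH3 → ester (not ketone + ether).
pendant –OC(=O)CH3: an acyloxy group → ester.
–C(=O)–O–C with C on the carbonyl side → ester.
pendant –CH=CH2: C=C double bond → alkene.
pendant –OC(=O)CH3: an acyloxy group → ester.
C–O–C with sp³ carbons on both sides and no adjacent C=O → ether.
–OH on an sp³ carbon → alcohol (secondary).
pendant –COOCH3: carbonyl C bonded to C and –OCH3 → ester.
pendant –CH2NH2: N on sp³ C, no adjacent C=O → amine.
pendant –CH2OCH3: C–O–C linkage → ether.
C≡C triple bond → alkyne.
–C(=O)–O–C with C on the carbonyl side → ester.
–C(=O)OCH2CH3: carbonyl C bonded to C and to –OEt → ester.
Ether appears at: CH2OCH2, CH(CH2OCH3) → 2.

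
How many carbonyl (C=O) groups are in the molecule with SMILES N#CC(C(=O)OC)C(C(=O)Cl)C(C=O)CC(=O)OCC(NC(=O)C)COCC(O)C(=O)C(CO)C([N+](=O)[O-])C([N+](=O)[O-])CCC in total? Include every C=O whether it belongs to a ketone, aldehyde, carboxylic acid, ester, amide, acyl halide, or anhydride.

6

CH(COOCH3): ester, 1 C=O (running total 1).
CH(COCl): acyl halide, 1 C=O (running total 2).
CH(CHO): aldehyde, 1 C=O (running total 3).
CH2COOCH2: ester, 1 C=O (running total 4).
CH(NHCOCH3): amide, 1 C=O (running total 5).
CO: ketone, 1 C=O (running total 6).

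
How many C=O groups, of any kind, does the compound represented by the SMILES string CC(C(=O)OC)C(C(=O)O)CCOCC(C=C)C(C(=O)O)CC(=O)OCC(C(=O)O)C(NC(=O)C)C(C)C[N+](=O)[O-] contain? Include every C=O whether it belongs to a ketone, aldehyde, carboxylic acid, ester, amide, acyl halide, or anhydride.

CH(COOCH3): ester, 1 C=O (running total 1).
CH(COOH): carboxylic acid, 1 C=O (running total 2).
CH(COOH): carboxylic acid, 1 C=O (running total 3).
CH2COOCH2: ester, 1 C=O (running total 4).
CH(COOH): carboxylic acid, 1 C=O (running total 5).
CH(NHCOCH3): amide, 1 C=O (running total 6).

6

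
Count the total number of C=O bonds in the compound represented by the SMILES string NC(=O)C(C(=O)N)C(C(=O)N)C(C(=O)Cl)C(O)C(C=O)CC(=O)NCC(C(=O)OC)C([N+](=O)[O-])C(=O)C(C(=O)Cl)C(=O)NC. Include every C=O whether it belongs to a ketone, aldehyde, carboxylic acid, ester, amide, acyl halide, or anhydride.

10

H2NCO: amide, 1 C=O (running total 1).
CH(CONH2): amide, 1 C=O (running total 2).
CH(CONH2): amide, 1 C=O (running total 3).
CH(COCl): acyl halide, 1 C=O (running total 4).
CH(CHO): aldehyde, 1 C=O (running total 5).
CH2CONHCH2: amide, 1 C=O (running total 6).
CH(COOCH3): ester, 1 C=O (running total 7).
CO: ketone, 1 C=O (running total 8).
CH(COCl): acyl halide, 1 C=O (running total 9).
CONHCH3: amide, 1 C=O (running total 10).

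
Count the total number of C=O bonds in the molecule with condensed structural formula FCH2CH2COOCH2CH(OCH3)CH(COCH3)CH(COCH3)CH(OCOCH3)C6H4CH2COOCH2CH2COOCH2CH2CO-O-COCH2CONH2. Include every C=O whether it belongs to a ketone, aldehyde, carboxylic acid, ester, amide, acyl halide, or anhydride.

9

CH2COOCH2: ester, 1 C=O (running total 1).
CH(COCH3): ketone, 1 C=O (running total 2).
CH(COCH3): ketone, 1 C=O (running total 3).
CH(OCOCH3): ester, 1 C=O (running total 4).
CH2COOCH2: ester, 1 C=O (running total 5).
CH2COOCH2: ester, 1 C=O (running total 6).
CH2CO-O-COCH2: anhydride, 2 C=O (running total 8).
CONH2: amide, 1 C=O (running total 9).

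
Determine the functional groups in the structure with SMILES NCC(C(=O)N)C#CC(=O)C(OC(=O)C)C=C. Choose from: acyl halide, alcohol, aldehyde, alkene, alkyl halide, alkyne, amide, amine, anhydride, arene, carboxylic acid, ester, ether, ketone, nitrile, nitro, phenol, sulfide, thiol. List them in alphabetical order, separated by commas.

alkene, alkyne, amide, amine, ester, ketone

–NH2 on an sp³ carbon with no adjacent C=O → amine.
pendant –CONH2: carbonyl C bonded to C and N → amide.
C≡C triple bond → alkyne.
–C(=O)– with carbon on both sides → ketone.
pendant –OC(=O)CH3: an acyloxy group → ester.
C=C double bond → alkene.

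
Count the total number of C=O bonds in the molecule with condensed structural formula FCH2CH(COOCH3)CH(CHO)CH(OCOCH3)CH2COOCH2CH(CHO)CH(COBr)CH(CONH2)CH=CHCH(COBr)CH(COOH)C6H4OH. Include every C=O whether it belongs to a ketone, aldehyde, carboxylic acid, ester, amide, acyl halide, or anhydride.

9

CH(COOCH3): ester, 1 C=O (running total 1).
CH(CHO): aldehyde, 1 C=O (running total 2).
CH(OCOCH3): ester, 1 C=O (running total 3).
CH2COOCH2: ester, 1 C=O (running total 4).
CH(CHO): aldehyde, 1 C=O (running total 5).
CH(COBr): acyl halide, 1 C=O (running total 6).
CH(CONH2): amide, 1 C=O (running total 7).
CH(COBr): acyl halide, 1 C=O (running total 8).
CH(COOH): carboxylic acid, 1 C=O (running total 9).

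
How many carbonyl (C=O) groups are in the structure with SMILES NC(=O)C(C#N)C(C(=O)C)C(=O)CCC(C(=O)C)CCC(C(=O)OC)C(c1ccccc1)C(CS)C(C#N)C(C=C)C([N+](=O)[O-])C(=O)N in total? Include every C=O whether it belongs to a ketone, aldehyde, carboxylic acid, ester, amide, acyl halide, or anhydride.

6

H2NCO: amide, 1 C=O (running total 1).
CH(COCH3): ketone, 1 C=O (running total 2).
CO: ketone, 1 C=O (running total 3).
CH(COCH3): ketone, 1 C=O (running total 4).
CH(COOCH3): ester, 1 C=O (running total 5).
CONH2: amide, 1 C=O (running total 6).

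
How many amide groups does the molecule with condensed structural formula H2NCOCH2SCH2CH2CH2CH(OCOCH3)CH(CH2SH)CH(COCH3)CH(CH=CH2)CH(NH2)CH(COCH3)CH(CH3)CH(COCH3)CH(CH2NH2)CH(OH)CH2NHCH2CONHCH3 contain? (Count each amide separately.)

Working along the chain:
  H2NCO: –C(=O)NH2: carbonyl C bonded to C and to N → amide (the N is not a separate amine).
  CH2SCH2: C–S–C linkage → sulfide (thioether).
  CH(OCOCH3): pendant –OC(=O)CH3: an acyloxy group → ester.
  CH(CH2SH): pendant –CH2SH → thiol.
  CH(COCH3): pendant –COCH3: carbonyl C bonded to two carbons → ketone.
  CH(CH=CH2): pendant –CH=CH2: C=C double bond → alkene.
  CH(NH2): –NH2 on an sp³ carbon with no adjacent C=O → amine.
  CH(COCH3): pendant –COCH3: carbonyl C bonded to two carbons → ketone.
  CH(COCH3): pendant –COCH3: carbonyl C bonded to two carbons → ketone.
  CH(CH2NH2): pendant –CH2NH2: N on sp³ C, no adjacent C=O → amine.
  CH(OH): –OH on an sp³ carbon → alcohol (secondary).
  CH2NHCH2: C–N–C with sp³ carbons and no adjacent C=O → amine (secondary).
  CONHCH3: –C(=O)NHCH3: carbonyl C bonded to C and to N → amide (the N is not an amine).
Amide appears at: H2NCO, CONHCH3 → 2.

2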